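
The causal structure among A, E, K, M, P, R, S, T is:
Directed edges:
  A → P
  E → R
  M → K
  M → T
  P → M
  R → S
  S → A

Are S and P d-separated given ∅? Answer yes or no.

No — S and P are d-connected given ∅.

Bayes-Ball from S | ∅ reaches {A,E,K,M,P,R,T}.
P ∈ reach(S|∅) ⇒ S ⊥̸ P | ∅.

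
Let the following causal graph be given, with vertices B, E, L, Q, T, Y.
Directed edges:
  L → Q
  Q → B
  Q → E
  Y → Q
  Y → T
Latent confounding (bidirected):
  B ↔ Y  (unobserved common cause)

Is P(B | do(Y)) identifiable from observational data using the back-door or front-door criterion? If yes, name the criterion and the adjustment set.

P(B|do(Y)): frontdoor, adjust for {Q}.

desc(Y)\{Y}={B,E,Q,T}; candidates ⊆ {L}.
Y↔B: latent back-door arc(s) into Y.
size 0: {}; under {} Y still reaches {B} ∋ B.
size 1: {L}; under {L} Y still reaches {B} ∋ B.
Y↔B cannot be blocked by any observed set — no back-door set.
{Q}: (i) intercepts every directed Y→B path; (ii) no back-door Y→{Q}; (iii) {Y} blocks every back-door {Q}→B. Front-door holds.
P(B|do(Y)) = Σ_{Q} P(Q|Y) Σ_{Y'} P(B|Q,Y')P(Y').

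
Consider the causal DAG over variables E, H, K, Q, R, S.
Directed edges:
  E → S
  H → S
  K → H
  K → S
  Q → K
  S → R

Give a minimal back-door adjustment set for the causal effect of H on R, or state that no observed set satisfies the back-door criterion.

desc(H)\{H}={R,S}; candidates ⊆ {E,K,Q}.
size 0: {}; under {} H still reaches {K,Q,R,S} ∋ R.
{K}: H⊥R given {K} in G with H→· removed — back-door holds.

H→R: minimal back-door set {K}.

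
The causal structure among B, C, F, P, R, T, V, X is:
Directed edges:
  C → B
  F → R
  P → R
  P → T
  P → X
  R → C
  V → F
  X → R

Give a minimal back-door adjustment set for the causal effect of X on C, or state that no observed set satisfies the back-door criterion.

X→C: minimal back-door set {P}.

desc(X)\{X}={B,C,R}; candidates ⊆ {F,P,T,V}.
size 0: {}; under {} X still reaches {B,C,P,R,T} ∋ C.
{P}: X⊥C given {P} in G with X→· removed — back-door holds.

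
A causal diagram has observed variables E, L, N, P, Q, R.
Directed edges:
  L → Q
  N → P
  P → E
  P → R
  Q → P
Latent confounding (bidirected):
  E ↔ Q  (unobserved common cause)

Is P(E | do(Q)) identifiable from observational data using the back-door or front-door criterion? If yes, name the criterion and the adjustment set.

desc(Q)\{Q}={E,P,R}; candidates ⊆ {L,N}.
Q↔E: latent back-door arc(s) into Q.
size 0: {}; under {} Q still reaches {E,L} ∋ E.
size 1: {L}, {N}; under {L} Q still reaches {E} ∋ E.
size 2: {L,N}; under {L,N} Q still reaches {E} ∋ E.
Q↔E cannot be blocked by any observed set — no back-door set.
{P}: (i) intercepts every directed Q→E path; (ii) no back-door Q→{P}; (iii) {Q} blocks every back-door {P}→E. Front-door holds.
P(E|do(Q)) = Σ_{P} P(P|Q) Σ_{Q'} P(E|P,Q')P(Q').

P(E|do(Q)): frontdoor, adjust for {P}.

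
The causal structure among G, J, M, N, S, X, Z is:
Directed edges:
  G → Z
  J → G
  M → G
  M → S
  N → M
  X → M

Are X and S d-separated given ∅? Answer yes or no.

Bayes-Ball from X | ∅ reaches {G,M,S,Z}.
S ∈ reach(X|∅) ⇒ X ⊥̸ S | ∅.

No — X and S are d-connected given ∅.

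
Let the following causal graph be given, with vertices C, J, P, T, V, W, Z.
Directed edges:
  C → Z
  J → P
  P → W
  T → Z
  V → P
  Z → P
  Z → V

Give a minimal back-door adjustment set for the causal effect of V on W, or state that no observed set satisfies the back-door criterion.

desc(V)\{V}={P,W}; candidates ⊆ {C,J,T,Z}.
size 0: {}; under {} V still reaches {C,P,T,W,Z} ∋ W.
{Z}: V⊥W given {Z} in G with V→· removed — back-door holds.

V→W: minimal back-door set {Z}.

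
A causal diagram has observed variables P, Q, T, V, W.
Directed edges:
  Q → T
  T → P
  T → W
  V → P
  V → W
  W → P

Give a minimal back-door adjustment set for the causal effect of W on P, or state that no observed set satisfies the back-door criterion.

desc(W)\{W}={P}; candidates ⊆ {Q,T,V}.
size 0: {}; under {} W still reaches {P,Q,T,V} ∋ P.
size 1: {Q}, {T}, {V}; under {Q} W still reaches {P,T,V} ∋ P.
{T,V}: W⊥P given {T,V} in G with W→· removed — back-door holds.

W→P: minimal back-door set {T, V}.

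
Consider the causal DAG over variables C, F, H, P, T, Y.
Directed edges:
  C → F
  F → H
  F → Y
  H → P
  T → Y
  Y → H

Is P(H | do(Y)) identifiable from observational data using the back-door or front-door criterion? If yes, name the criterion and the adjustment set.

desc(Y)\{Y}={H,P}; candidates ⊆ {C,F,T}.
size 0: {}; under {} Y still reaches {C,F,H,P,T} ∋ H.
{F}: Y⊥H given {F} in G with Y→· removed — back-door holds.
P(H|do(Y)) = Σ_{F} P(H|Y,F)·P(F).

P(H|do(Y)): backdoor, adjust for {F}.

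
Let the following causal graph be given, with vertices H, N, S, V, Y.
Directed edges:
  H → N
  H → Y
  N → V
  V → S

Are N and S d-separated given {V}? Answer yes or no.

Bayes-Ball from N | {V} reaches {H,Y}.
S ∉ reach(N|{V}) ⇒ N ⊥ S | {V}.

Yes — N ⊥ S | {V}.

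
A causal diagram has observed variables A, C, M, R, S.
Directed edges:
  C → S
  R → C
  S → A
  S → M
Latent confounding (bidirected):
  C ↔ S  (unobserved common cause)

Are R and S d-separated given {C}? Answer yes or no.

Bayes-Ball from R | {C} reaches {A,M,S}.
S ∈ reach(R|{C}) ⇒ R ⊥̸ S | {C}.

No — R and S are d-connected given {C}.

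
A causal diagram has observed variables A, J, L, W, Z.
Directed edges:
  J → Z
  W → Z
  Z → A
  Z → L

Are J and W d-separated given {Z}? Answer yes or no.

No — J and W are d-connected given {Z}.

Bayes-Ball from J | {Z} reaches {W}.
W ∈ reach(J|{Z}) ⇒ J ⊥̸ W | {Z}.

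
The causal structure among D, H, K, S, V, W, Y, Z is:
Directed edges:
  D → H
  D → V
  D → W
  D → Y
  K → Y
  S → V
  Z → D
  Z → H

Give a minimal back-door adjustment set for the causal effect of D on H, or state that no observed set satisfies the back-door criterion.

D→H: minimal back-door set {Z}.

desc(D)\{D}={H,V,W,Y}; candidates ⊆ {K,S,Z}.
size 0: {}; under {} D still reaches {H,Z} ∋ H.
{Z}: D⊥H given {Z} in G with D→· removed — back-door holds.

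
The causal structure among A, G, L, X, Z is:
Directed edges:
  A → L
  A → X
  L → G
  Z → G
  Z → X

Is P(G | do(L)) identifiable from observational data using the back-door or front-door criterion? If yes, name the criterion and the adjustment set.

desc(L)\{L}={G}; candidates ⊆ {A,X,Z}.
∅: L⊥G given ∅ in G with L→· removed — back-door holds.
P(G|do(L)) = P(G|L) — no adjustment needed.

P(G|do(L)): backdoor, adjust for ∅.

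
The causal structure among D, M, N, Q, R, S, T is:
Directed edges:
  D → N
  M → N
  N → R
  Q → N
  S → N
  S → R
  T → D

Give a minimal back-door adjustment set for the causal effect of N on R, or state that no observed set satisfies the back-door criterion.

N→R: minimal back-door set {S}.

desc(N)\{N}={R}; candidates ⊆ {D,M,Q,S,T}.
size 0: {}; under {} N still reaches {D,M,Q,R,S,T} ∋ R.
{S}: N⊥R given {S} in G with N→· removed — back-door holds.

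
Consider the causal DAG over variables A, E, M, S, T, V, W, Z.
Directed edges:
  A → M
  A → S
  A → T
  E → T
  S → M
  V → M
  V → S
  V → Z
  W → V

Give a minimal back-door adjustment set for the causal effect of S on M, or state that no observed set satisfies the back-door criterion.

desc(S)\{S}={M}; candidates ⊆ {A,E,T,V,W,Z}.
size 0: {}; under {} S still reaches {A,M,T,V,W,Z} ∋ M.
size 1: {A}, {E}, {T} …(+3); under {A} S still reaches {M,V,W,Z} ∋ M.
{A,V}: S⊥M given {A,V} in G with S→· removed — back-door holds.

S→M: minimal back-door set {A, V}.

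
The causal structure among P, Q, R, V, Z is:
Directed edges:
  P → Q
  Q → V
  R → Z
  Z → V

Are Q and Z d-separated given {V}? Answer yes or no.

No — Q and Z are d-connected given {V}.

Bayes-Ball from Q | {V} reaches {P,R,Z}.
Z ∈ reach(Q|{V}) ⇒ Q ⊥̸ Z | {V}.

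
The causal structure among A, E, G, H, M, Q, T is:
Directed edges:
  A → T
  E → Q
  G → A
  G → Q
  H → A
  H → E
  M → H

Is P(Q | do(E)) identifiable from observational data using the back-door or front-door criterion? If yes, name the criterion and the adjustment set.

desc(E)\{E}={Q}; candidates ⊆ {A,G,H,M,T}.
∅: E⊥Q given ∅ in G with E→· removed — back-door holds.
P(Q|do(E)) = P(Q|E) — no adjustment needed.

P(Q|do(E)): backdoor, adjust for ∅.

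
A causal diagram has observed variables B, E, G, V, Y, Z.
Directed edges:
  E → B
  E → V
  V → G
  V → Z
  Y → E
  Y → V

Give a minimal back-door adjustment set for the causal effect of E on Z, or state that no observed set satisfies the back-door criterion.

E→Z: minimal back-door set {Y}.

desc(E)\{E}={B,G,V,Z}; candidates ⊆ {Y}.
size 0: {}; under {} E still reaches {G,V,Y,Z} ∋ Z.
{Y}: E⊥Z given {Y} in G with E→· removed — back-door holds.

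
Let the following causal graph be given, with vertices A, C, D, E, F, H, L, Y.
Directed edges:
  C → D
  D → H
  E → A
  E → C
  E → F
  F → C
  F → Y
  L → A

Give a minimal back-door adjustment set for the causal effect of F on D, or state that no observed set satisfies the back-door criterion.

desc(F)\{F}={C,D,H,Y}; candidates ⊆ {A,E,L}.
size 0: {}; under {} F still reaches {A,C,D,E,H} ∋ D.
{E}: F⊥D given {E} in G with F→· removed — back-door holds.

F→D: minimal back-door set {E}.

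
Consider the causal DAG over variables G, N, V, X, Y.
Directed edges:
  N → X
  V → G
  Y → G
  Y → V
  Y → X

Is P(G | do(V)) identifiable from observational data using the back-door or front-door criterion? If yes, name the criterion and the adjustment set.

P(G|do(V)): backdoor, adjust for {Y}.

desc(V)\{V}={G}; candidates ⊆ {N,X,Y}.
size 0: {}; under {} V still reaches {G,X,Y} ∋ G.
{Y}: V⊥G given {Y} in G with V→· removed — back-door holds.
P(G|do(V)) = Σ_{Y} P(G|V,Y)·P(Y).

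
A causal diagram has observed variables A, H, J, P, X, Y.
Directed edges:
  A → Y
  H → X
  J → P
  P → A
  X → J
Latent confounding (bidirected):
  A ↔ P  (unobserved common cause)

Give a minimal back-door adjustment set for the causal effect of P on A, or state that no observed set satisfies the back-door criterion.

P→A: no observed back-door set.

desc(P)\{P}={A,Y}; candidates ⊆ {H,J,X}.
P↔A: latent back-door arc(s) into P.
size 0: {}; under {} P still reaches {A,H,J,X,Y} ∋ A.
size 1: {H}, {J}, {X}; under {H} P still reaches {A,J,X,Y} ∋ A.
size 2: {H,J}, {H,X}, {J,X}; under {H,J} P still reaches {A,Y} ∋ A.
P↔A cannot be blocked by any observed set — no back-door set.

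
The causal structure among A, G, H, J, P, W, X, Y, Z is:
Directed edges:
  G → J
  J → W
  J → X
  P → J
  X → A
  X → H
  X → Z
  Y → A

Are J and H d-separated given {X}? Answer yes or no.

Bayes-Ball from J | {X} reaches {G,P,W}.
H ∉ reach(J|{X}) ⇒ J ⊥ H | {X}.

Yes — J ⊥ H | {X}.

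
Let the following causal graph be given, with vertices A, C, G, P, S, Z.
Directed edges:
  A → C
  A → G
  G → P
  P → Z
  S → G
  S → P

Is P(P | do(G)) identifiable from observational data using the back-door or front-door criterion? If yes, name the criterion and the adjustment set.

desc(G)\{G}={P,Z}; candidates ⊆ {A,C,S}.
size 0: {}; under {} G still reaches {A,C,P,S,Z} ∋ P.
{S}: G⊥P given {S} in G with G→· removed — back-door holds.
P(P|do(G)) = Σ_{S} P(P|G,S)·P(S).

P(P|do(G)): backdoor, adjust for {S}.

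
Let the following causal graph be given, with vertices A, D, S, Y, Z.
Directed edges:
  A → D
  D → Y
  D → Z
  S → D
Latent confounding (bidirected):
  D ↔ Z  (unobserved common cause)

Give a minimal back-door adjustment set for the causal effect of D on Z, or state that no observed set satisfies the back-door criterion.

D→Z: no observed back-door set.

desc(D)\{D}={Y,Z}; candidates ⊆ {A,S}.
D↔Z: latent back-door arc(s) into D.
size 0: {}; under {} D still reaches {A,S,Z} ∋ Z.
size 1: {A}, {S}; under {A} D still reaches {S,Z} ∋ Z.
size 2: {A,S}; under {A,S} D still reaches {Z} ∋ Z.
D↔Z cannot be blocked by any observed set — no back-door set.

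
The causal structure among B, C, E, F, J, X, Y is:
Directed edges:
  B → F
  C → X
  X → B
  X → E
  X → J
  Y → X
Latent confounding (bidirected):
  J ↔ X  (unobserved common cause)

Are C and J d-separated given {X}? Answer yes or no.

No — C and J are d-connected given {X}.

Bayes-Ball from C | {X} reaches {J,Y}.
J ∈ reach(C|{X}) ⇒ C ⊥̸ J | {X}.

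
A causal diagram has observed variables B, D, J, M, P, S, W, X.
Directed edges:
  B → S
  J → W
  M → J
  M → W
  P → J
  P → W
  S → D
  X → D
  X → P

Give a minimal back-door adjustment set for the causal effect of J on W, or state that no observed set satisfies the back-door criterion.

J→W: minimal back-door set {M, P}.

desc(J)\{J}={W}; candidates ⊆ {B,D,M,P,S,X}.
size 0: {}; under {} J still reaches {D,M,P,W,X} ∋ W.
size 1: {B}, {D}, {M} …(+3); under {B} J still reaches {D,M,P,W,X} ∋ W.
{M,P}: J⊥W given {M,P} in G with J→· removed — back-door holds.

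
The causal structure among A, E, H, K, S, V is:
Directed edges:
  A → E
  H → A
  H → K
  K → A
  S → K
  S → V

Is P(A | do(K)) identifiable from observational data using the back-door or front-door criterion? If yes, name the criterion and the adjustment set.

P(A|do(K)): backdoor, adjust for {H}.

desc(K)\{K}={A,E}; candidates ⊆ {H,S,V}.
size 0: {}; under {} K still reaches {A,E,H,S,V} ∋ A.
{H}: K⊥A given {H} in G with K→· removed — back-door holds.
P(A|do(K)) = Σ_{H} P(A|K,H)·P(H).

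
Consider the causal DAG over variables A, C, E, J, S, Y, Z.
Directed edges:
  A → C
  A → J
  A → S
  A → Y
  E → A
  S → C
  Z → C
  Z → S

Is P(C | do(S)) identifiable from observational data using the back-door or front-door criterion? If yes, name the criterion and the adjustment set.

desc(S)\{S}={C}; candidates ⊆ {A,E,J,Y,Z}.
size 0: {}; under {} S still reaches {A,C,E,J,Y,Z} ∋ C.
size 1: {A}, {E}, {J} …(+2); under {A} S still reaches {C,Z} ∋ C.
{A,Z}: S⊥C given {A,Z} in G with S→· removed — back-door holds.
P(C|do(S)) = Σ_{A,Z} P(C|S,A,Z)·P(A,Z).

P(C|do(S)): backdoor, adjust for {A, Z}.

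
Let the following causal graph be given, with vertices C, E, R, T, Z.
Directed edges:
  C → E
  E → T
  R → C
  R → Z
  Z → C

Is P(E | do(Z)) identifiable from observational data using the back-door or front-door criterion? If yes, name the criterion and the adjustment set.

P(E|do(Z)): backdoor, adjust for {R}.

desc(Z)\{Z}={C,E,T}; candidates ⊆ {R}.
size 0: {}; under {} Z still reaches {C,E,R,T} ∋ E.
{R}: Z⊥E given {R} in G with Z→· removed — back-door holds.
P(E|do(Z)) = Σ_{R} P(E|Z,R)·P(R).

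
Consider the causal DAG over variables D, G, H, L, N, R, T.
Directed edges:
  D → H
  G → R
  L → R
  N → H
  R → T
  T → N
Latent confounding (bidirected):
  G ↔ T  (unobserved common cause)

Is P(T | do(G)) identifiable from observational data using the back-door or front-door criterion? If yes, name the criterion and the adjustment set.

desc(G)\{G}={H,N,R,T}; candidates ⊆ {D,L}.
G↔T: latent back-door arc(s) into G.
size 0: {}; under {} G still reaches {H,N,T} ∋ T.
size 1: {D}, {L}; under {D} G still reaches {H,N,T} ∋ T.
size 2: {D,L}; under {D,L} G still reaches {H,N,T} ∋ T.
G↔T cannot be blocked by any observed set — no back-door set.
{R}: (i) intercepts every directed G→T path; (ii) no back-door G→{R}; (iii) {G} blocks every back-door {R}→T. Front-door holds.
P(T|do(G)) = Σ_{R} P(R|G) Σ_{G'} P(T|R,G')P(G').

P(T|do(G)): frontdoor, adjust for {R}.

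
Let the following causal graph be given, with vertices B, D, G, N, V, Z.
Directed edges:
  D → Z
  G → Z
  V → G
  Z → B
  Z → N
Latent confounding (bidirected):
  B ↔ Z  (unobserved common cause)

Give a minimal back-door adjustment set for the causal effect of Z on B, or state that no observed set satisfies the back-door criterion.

Z→B: no observed back-door set.

desc(Z)\{Z}={B,N}; candidates ⊆ {D,G,V}.
Z↔B: latent back-door arc(s) into Z.
size 0: {}; under {} Z still reaches {B,D,G,V} ∋ B.
size 1: {D}, {G}, {V}; under {D} Z still reaches {B,G,V} ∋ B.
size 2: {D,G}, {D,V}, {G,V}; under {D,G} Z still reaches {B} ∋ B.
Z↔B cannot be blocked by any observed set — no back-door set.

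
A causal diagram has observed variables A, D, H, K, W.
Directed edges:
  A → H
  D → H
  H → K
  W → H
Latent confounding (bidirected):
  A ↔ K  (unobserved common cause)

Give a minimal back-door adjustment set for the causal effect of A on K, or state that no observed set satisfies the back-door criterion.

desc(A)\{A}={H,K}; candidates ⊆ {D,W}.
A↔K: latent back-door arc(s) into A.
size 0: {}; under {} A still reaches {K} ∋ K.
size 1: {D}, {W}; under {D} A still reaches {K} ∋ K.
size 2: {D,W}; under {D,W} A still reaches {K} ∋ K.
A↔K cannot be blocked by any observed set — no back-door set.

A→K: no observed back-door set.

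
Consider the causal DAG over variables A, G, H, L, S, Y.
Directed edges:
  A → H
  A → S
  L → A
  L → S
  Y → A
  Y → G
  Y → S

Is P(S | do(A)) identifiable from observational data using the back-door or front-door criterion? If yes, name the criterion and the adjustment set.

P(S|do(A)): backdoor, adjust for {L, Y}.

desc(A)\{A}={H,S}; candidates ⊆ {G,L,Y}.
size 0: {}; under {} A still reaches {G,L,S,Y} ∋ S.
size 1: {G}, {L}, {Y}; under {G} A still reaches {L,S,Y} ∋ S.
{L,Y}: A⊥S given {L,Y} in G with A→· removed — back-door holds.
P(S|do(A)) = Σ_{L,Y} P(S|A,L,Y)·P(L,Y).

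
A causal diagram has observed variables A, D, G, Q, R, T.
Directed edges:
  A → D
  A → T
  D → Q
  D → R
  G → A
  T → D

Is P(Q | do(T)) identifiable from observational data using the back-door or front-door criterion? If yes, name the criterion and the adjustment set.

P(Q|do(T)): backdoor, adjust for {A}.

desc(T)\{T}={D,Q,R}; candidates ⊆ {A,G}.
size 0: {}; under {} T still reaches {A,D,G,Q,R} ∋ Q.
{A}: T⊥Q given {A} in G with T→· removed — back-door holds.
P(Q|do(T)) = Σ_{A} P(Q|T,A)·P(A).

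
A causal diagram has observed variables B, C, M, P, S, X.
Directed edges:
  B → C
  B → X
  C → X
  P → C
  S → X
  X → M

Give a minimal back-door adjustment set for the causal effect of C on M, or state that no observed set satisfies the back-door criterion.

C→M: minimal back-door set {B}.

desc(C)\{C}={M,X}; candidates ⊆ {B,P,S}.
size 0: {}; under {} C still reaches {B,M,P,X} ∋ M.
{B}: C⊥M given {B} in G with C→· removed — back-door holds.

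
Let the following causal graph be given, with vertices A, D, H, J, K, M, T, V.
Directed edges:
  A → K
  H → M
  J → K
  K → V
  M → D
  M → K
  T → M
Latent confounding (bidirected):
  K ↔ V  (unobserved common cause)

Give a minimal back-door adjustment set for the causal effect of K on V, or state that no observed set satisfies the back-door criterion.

K→V: no observed back-door set.

desc(K)\{K}={V}; candidates ⊆ {A,D,H,J,M,T}.
K↔V: latent back-door arc(s) into K.
size 0: {}; under {} K still reaches {A,D,H,J,M,T,V} ∋ V.
size 1: {A}, {D}, {H} …(+3); under {A} K still reaches {D,H,J,M,T,V} ∋ V.
size 2: {A,D}, {A,H}, {A,J} …(+12); under {A,D} K still reaches {H,J,M,T,V} ∋ V.
K↔V cannot be blocked by any observed set — no back-door set.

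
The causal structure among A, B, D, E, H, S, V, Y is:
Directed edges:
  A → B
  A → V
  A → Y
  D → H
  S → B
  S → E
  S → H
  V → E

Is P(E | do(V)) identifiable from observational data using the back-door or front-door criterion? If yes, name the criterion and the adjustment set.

P(E|do(V)): backdoor, adjust for ∅.

desc(V)\{V}={E}; candidates ⊆ {A,B,D,H,S,Y}.
∅: V⊥E given ∅ in G with V→· removed — back-door holds.
P(E|do(V)) = P(E|V) — no adjustment needed.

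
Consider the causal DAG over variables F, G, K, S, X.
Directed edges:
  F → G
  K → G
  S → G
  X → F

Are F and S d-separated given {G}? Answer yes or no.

Bayes-Ball from F | {G} reaches {K,S,X}.
S ∈ reach(F|{G}) ⇒ F ⊥̸ S | {G}.

No — F and S are d-connected given {G}.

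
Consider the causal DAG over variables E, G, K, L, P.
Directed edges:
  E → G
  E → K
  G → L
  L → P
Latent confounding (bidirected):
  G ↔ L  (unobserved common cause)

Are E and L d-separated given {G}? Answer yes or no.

Bayes-Ball from E | {G} reaches {K,L,P}.
L ∈ reach(E|{G}) ⇒ E ⊥̸ L | {G}.

No — E and L are d-connected given {G}.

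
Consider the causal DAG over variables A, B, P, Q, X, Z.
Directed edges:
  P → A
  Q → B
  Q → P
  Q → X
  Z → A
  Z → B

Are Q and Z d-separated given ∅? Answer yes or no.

Yes — Q ⊥ Z | ∅.

Bayes-Ball from Q | ∅ reaches {A,B,P,X}.
Z ∉ reach(Q|∅) ⇒ Q ⊥ Z | ∅.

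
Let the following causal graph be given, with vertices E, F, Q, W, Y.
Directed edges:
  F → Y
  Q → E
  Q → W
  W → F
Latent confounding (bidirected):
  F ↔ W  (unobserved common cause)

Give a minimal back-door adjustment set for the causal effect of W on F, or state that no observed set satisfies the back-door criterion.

desc(W)\{W}={F,Y}; candidates ⊆ {E,Q}.
W↔F: latent back-door arc(s) into W.
size 0: {}; under {} W still reaches {E,F,Q,Y} ∋ F.
size 1: {E}, {Q}; under {E} W still reaches {F,Q,Y} ∋ F.
size 2: {E,Q}; under {E,Q} W still reaches {F,Y} ∋ F.
W↔F cannot be blocked by any observed set — no back-door set.

W→F: no observed back-door set.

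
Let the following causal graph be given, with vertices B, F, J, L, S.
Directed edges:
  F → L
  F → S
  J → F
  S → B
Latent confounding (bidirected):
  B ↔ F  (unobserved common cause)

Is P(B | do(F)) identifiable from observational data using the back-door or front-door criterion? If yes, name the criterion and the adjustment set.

P(B|do(F)): frontdoor, adjust for {S}.

desc(F)\{F}={B,L,S}; candidates ⊆ {J}.
F↔B: latent back-door arc(s) into F.
size 0: {}; under {} F still reaches {B,J} ∋ B.
size 1: {J}; under {J} F still reaches {B} ∋ B.
F↔B cannot be blocked by any observed set — no back-door set.
{S}: (i) intercepts every directed F→B path; (ii) no back-door F→{S}; (iii) {F} blocks every back-door {S}→B. Front-door holds.
P(B|do(F)) = Σ_{S} P(S|F) Σ_{F'} P(B|S,F')P(F').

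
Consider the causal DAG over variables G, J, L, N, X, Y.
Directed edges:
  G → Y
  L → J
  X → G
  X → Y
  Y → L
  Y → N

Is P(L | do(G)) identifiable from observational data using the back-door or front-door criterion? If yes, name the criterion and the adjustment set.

desc(G)\{G}={J,L,N,Y}; candidates ⊆ {X}.
size 0: {}; under {} G still reaches {J,L,N,X,Y} ∋ L.
{X}: G⊥L given {X} in G with G→· removed — back-door holds.
P(L|do(G)) = Σ_{X} P(L|G,X)·P(X).

P(L|do(G)): backdoor, adjust for {X}.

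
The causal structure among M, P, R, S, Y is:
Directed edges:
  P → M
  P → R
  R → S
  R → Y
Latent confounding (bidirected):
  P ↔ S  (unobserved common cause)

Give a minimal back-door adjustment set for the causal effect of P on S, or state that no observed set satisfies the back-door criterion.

P→S: no observed back-door set.

desc(P)\{P}={M,R,S,Y}; candidates ⊆ {—}.
P↔S: latent back-door arc(s) into P.
size 0: {}; under {} P still reaches {S} ∋ S.
P↔S cannot be blocked by any observed set — no back-door set.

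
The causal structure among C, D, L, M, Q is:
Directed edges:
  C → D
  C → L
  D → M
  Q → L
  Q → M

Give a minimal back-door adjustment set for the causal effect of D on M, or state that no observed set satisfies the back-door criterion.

D→M: minimal back-door set ∅.

desc(D)\{D}={M}; candidates ⊆ {C,L,Q}.
∅: D⊥M given ∅ in G with D→· removed — back-door holds.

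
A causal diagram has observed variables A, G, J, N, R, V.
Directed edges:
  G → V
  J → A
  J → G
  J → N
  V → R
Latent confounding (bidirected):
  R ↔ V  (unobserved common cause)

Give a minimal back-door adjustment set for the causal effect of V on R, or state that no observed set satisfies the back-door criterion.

V→R: no observed back-door set.

desc(V)\{V}={R}; candidates ⊆ {A,G,J,N}.
V↔R: latent back-door arc(s) into V.
size 0: {}; under {} V still reaches {A,G,J,N,R} ∋ R.
size 1: {A}, {G}, {J} …(+1); under {A} V still reaches {G,J,N,R} ∋ R.
size 2: {A,G}, {A,J}, {A,N} …(+3); under {A,G} V still reaches {R} ∋ R.
V↔R cannot be blocked by any observed set — no back-door set.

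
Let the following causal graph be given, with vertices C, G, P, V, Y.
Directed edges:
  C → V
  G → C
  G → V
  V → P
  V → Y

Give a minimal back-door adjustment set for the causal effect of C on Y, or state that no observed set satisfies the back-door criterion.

desc(C)\{C}={P,V,Y}; candidates ⊆ {G}.
size 0: {}; under {} C still reaches {G,P,V,Y} ∋ Y.
{G}: C⊥Y given {G} in G with C→· removed — back-door holds.

C→Y: minimal back-door set {G}.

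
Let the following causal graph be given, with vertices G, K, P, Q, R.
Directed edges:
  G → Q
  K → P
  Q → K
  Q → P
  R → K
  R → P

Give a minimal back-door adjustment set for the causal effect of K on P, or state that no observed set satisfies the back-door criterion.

K→P: minimal back-door set {Q, R}.

desc(K)\{K}={P}; candidates ⊆ {G,Q,R}.
size 0: {}; under {} K still reaches {G,P,Q,R} ∋ P.
size 1: {G}, {Q}, {R}; under {G} K still reaches {P,Q,R} ∋ P.
{Q,R}: K⊥P given {Q,R} in G with K→· removed — back-door holds.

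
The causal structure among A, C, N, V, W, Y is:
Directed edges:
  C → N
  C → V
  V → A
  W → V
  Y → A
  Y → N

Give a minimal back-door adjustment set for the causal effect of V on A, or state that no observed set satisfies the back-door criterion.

desc(V)\{V}={A}; candidates ⊆ {C,N,W,Y}.
∅: V⊥A given ∅ in G with V→· removed — back-door holds.

V→A: minimal back-door set ∅.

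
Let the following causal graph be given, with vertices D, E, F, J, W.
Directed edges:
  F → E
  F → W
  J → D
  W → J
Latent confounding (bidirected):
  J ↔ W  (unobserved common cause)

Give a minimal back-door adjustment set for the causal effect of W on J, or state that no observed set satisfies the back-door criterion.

desc(W)\{W}={D,J}; candidates ⊆ {E,F}.
W↔J: latent back-door arc(s) into W.
size 0: {}; under {} W still reaches {D,E,F,J} ∋ J.
size 1: {E}, {F}; under {E} W still reaches {D,F,J} ∋ J.
size 2: {E,F}; under {E,F} W still reaches {D,J} ∋ J.
W↔J cannot be blocked by any observed set — no back-door set.

W→J: no observed back-door set.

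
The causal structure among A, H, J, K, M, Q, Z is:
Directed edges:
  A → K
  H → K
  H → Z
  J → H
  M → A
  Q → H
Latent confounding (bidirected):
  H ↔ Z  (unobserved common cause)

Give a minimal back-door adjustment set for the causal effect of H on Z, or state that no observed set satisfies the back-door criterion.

H→Z: no observed back-door set.

desc(H)\{H}={K,Z}; candidates ⊆ {A,J,M,Q}.
H↔Z: latent back-door arc(s) into H.
size 0: {}; under {} H still reaches {J,Q,Z} ∋ Z.
size 1: {A}, {J}, {M} …(+1); under {A} H still reaches {J,Q,Z} ∋ Z.
size 2: {A,J}, {A,M}, {A,Q} …(+3); under {A,J} H still reaches {Q,Z} ∋ Z.
H↔Z cannot be blocked by any observed set — no back-door set.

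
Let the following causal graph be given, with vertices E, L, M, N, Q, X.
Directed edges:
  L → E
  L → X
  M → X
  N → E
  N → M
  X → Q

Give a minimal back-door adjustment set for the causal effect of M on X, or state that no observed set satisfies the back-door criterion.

desc(M)\{M}={Q,X}; candidates ⊆ {E,L,N}.
∅: M⊥X given ∅ in G with M→· removed — back-door holds.

M→X: minimal back-door set ∅.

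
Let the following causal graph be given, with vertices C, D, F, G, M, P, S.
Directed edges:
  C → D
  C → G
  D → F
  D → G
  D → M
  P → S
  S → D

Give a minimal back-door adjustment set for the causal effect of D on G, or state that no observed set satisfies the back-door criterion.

D→G: minimal back-door set {C}.

desc(D)\{D}={F,G,M}; candidates ⊆ {C,P,S}.
size 0: {}; under {} D still reaches {C,G,P,S} ∋ G.
{C}: D⊥G given {C} in G with D→· removed — back-door holds.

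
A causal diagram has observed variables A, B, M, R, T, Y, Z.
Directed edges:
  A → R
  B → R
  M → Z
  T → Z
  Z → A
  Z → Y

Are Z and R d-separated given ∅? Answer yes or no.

No — Z and R are d-connected given ∅.

Bayes-Ball from Z | ∅ reaches {A,M,R,T,Y}.
R ∈ reach(Z|∅) ⇒ Z ⊥̸ R | ∅.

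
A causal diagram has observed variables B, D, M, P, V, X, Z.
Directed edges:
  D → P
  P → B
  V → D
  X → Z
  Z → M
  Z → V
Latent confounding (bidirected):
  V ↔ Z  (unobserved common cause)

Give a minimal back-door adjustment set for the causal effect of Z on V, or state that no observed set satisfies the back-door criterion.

Z→V: no observed back-door set.

desc(Z)\{Z}={B,D,M,P,V}; candidates ⊆ {X}.
Z↔V: latent back-door arc(s) into Z.
size 0: {}; under {} Z still reaches {B,D,P,V,X} ∋ V.
size 1: {X}; under {X} Z still reaches {B,D,P,V} ∋ V.
Z↔V cannot be blocked by any observed set — no back-door set.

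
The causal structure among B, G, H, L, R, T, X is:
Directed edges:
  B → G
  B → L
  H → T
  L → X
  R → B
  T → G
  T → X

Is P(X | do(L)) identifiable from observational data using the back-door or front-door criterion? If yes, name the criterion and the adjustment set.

desc(L)\{L}={X}; candidates ⊆ {B,G,H,R,T}.
∅: L⊥X given ∅ in G with L→· removed — back-door holds.
P(X|do(L)) = P(X|L) — no adjustment needed.

P(X|do(L)): backdoor, adjust for ∅.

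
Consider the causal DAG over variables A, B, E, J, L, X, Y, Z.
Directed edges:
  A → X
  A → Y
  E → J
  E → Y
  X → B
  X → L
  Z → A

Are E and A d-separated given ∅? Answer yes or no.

Yes — E ⊥ A | ∅.

Bayes-Ball from E | ∅ reaches {J,Y}.
A ∉ reach(E|∅) ⇒ E ⊥ A | ∅.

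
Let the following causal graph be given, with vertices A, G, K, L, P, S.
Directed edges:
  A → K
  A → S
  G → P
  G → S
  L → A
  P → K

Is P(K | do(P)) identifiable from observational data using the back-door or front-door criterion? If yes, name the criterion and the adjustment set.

desc(P)\{P}={K}; candidates ⊆ {A,G,L,S}.
∅: P⊥K given ∅ in G with P→· removed — back-door holds.
P(K|do(P)) = P(K|P) — no adjustment needed.

P(K|do(P)): backdoor, adjust for ∅.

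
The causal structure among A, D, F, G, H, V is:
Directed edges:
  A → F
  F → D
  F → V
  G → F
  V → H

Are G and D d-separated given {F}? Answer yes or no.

Bayes-Ball from G | {F} reaches {A}.
D ∉ reach(G|{F}) ⇒ G ⊥ D | {F}.

Yes — G ⊥ D | {F}.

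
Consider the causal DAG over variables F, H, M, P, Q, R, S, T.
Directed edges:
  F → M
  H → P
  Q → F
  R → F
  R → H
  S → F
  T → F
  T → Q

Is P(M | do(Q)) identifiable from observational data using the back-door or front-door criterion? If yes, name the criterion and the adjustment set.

desc(Q)\{Q}={F,M}; candidates ⊆ {H,P,R,S,T}.
size 0: {}; under {} Q still reaches {F,M,T} ∋ M.
{T}: Q⊥M given {T} in G with Q→· removed — back-door holds.
P(M|do(Q)) = Σ_{T} P(M|Q,T)·P(T).

P(M|do(Q)): backdoor, adjust for {T}.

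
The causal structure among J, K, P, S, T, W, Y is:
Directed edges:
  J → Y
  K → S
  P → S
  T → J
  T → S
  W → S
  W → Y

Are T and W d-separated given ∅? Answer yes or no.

Yes — T ⊥ W | ∅.

Bayes-Ball from T | ∅ reaches {J,S,Y}.
W ∉ reach(T|∅) ⇒ T ⊥ W | ∅.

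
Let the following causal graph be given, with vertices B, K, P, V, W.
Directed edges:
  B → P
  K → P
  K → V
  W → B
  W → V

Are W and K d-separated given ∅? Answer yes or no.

Yes — W ⊥ K | ∅.

Bayes-Ball from W | ∅ reaches {B,P,V}.
K ∉ reach(W|∅) ⇒ W ⊥ K | ∅.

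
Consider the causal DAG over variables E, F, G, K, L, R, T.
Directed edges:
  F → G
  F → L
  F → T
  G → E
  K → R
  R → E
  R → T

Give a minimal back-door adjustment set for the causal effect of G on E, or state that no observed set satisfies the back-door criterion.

G→E: minimal back-door set ∅.

desc(G)\{G}={E}; candidates ⊆ {F,K,L,R,T}.
∅: G⊥E given ∅ in G with G→· removed — back-door holds.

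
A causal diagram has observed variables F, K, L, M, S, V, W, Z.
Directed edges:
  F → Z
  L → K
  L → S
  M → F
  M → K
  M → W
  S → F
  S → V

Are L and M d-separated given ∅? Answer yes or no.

Yes — L ⊥ M | ∅.

Bayes-Ball from L | ∅ reaches {F,K,S,V,Z}.
M ∉ reach(L|∅) ⇒ L ⊥ M | ∅.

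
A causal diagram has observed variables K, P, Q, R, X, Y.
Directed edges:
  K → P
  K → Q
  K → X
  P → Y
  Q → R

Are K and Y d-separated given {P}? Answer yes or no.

Yes — K ⊥ Y | {P}.

Bayes-Ball from K | {P} reaches {Q,R,X}.
Y ∉ reach(K|{P}) ⇒ K ⊥ Y | {P}.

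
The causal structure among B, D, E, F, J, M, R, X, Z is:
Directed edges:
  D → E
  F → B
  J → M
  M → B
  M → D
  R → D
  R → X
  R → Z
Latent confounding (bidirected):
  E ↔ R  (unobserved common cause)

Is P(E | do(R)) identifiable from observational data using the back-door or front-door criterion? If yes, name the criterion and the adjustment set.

desc(R)\{R}={D,E,X,Z}; candidates ⊆ {B,F,J,M}.
R↔E: latent back-door arc(s) into R.
size 0: {}; under {} R still reaches {E} ∋ E.
size 1: {B}, {F}, {J} …(+1); under {B} R still reaches {E} ∋ E.
size 2: {B,F}, {B,J}, {B,M} …(+3); under {B,F} R still reaches {E} ∋ E.
R↔E cannot be blocked by any observed set — no back-door set.
{D}: (i) intercepts every directed R→E path; (ii) no back-door R→{D}; (iii) {R} blocks every back-door {D}→E. Front-door holds.
P(E|do(R)) = Σ_{D} P(D|R) Σ_{R'} P(E|D,R')P(R').

P(E|do(R)): frontdoor, adjust for {D}.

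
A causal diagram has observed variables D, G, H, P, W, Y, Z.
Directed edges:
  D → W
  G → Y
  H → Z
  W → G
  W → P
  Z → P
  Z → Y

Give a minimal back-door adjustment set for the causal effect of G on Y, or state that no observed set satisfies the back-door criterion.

G→Y: minimal back-door set ∅.

desc(G)\{G}={Y}; candidates ⊆ {D,H,P,W,Z}.
∅: G⊥Y given ∅ in G with G→· removed — back-door holds.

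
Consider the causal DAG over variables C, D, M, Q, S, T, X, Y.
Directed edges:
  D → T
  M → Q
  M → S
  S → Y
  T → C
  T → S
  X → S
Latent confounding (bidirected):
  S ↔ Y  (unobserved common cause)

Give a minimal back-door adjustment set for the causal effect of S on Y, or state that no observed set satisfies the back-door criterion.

S→Y: no observed back-door set.

desc(S)\{S}={Y}; candidates ⊆ {C,D,M,Q,T,X}.
S↔Y: latent back-door arc(s) into S.
size 0: {}; under {} S still reaches {C,D,M,Q,T,X,Y} ∋ Y.
size 1: {C}, {D}, {M} …(+3); under {C} S still reaches {D,M,Q,T,X,Y} ∋ Y.
size 2: {C,D}, {C,M}, {C,Q} …(+12); under {C,D} S still reaches {M,Q,T,X,Y} ∋ Y.
S↔Y cannot be blocked by any observed set — no back-door set.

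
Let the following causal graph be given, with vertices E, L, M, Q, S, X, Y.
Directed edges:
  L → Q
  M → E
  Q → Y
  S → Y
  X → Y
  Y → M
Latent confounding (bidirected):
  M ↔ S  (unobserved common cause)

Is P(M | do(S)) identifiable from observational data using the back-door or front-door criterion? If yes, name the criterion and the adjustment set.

P(M|do(S)): frontdoor, adjust for {Y}.

desc(S)\{S}={E,M,Y}; candidates ⊆ {L,Q,X}.
S↔M: latent back-door arc(s) into S.
size 0: {}; under {} S still reaches {E,M} ∋ M.
size 1: {L}, {Q}, {X}; under {L} S still reaches {E,M} ∋ M.
size 2: {L,Q}, {L,X}, {Q,X}; under {L,Q} S still reaches {E,M} ∋ M.
S↔M cannot be blocked by any observed set — no back-door set.
{Y}: (i) intercepts every directed S→M path; (ii) no back-door S→{Y}; (iii) {S} blocks every back-door {Y}→M. Front-door holds.
P(M|do(S)) = Σ_{Y} P(Y|S) Σ_{S'} P(M|Y,S')P(S').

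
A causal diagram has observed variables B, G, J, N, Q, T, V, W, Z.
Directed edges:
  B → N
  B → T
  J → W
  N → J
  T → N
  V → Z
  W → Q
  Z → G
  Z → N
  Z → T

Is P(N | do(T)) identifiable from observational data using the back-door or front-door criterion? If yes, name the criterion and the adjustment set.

P(N|do(T)): backdoor, adjust for {B, Z}.

desc(T)\{T}={J,N,Q,W}; candidates ⊆ {B,G,V,Z}.
size 0: {}; under {} T still reaches {B,G,J,N,Q,V,W,Z} ∋ N.
size 1: {B}, {G}, {V} …(+1); under {B} T still reaches {G,J,N,Q,V,W,Z} ∋ N.
{B,Z}: T⊥N given {B,Z} in G with T→· removed — back-door holds.
P(N|do(T)) = Σ_{B,Z} P(N|T,B,Z)·P(B,Z).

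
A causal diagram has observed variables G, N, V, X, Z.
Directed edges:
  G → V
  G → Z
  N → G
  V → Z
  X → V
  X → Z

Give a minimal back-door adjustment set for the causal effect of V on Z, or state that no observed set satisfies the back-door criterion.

V→Z: minimal back-door set {G, X}.

desc(V)\{V}={Z}; candidates ⊆ {G,N,X}.
size 0: {}; under {} V still reaches {G,N,X,Z} ∋ Z.
size 1: {G}, {N}, {X}; under {G} V still reaches {X,Z} ∋ Z.
{G,X}: V⊥Z given {G,X} in G with V→· removed — back-door holds.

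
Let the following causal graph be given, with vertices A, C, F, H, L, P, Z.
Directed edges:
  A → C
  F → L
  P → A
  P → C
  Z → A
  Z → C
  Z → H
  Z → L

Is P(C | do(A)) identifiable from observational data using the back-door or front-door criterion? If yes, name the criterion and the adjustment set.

desc(A)\{A}={C}; candidates ⊆ {F,H,L,P,Z}.
size 0: {}; under {} A still reaches {C,H,L,P,Z} ∋ C.
size 1: {F}, {H}, {L} …(+2); under {F} A still reaches {C,H,L,P,Z} ∋ C.
{P,Z}: A⊥C given {P,Z} in G with A→· removed — back-door holds.
P(C|do(A)) = Σ_{P,Z} P(C|A,P,Z)·P(P,Z).

P(C|do(A)): backdoor, adjust for {P, Z}.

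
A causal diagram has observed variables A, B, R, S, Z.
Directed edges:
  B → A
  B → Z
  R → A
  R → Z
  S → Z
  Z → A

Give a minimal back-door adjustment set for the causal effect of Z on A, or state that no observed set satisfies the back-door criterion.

Z→A: minimal back-door set {B, R}.

desc(Z)\{Z}={A}; candidates ⊆ {B,R,S}.
size 0: {}; under {} Z still reaches {A,B,R,S} ∋ A.
size 1: {B}, {R}, {S}; under {B} Z still reaches {A,R,S} ∋ A.
{B,R}: Z⊥A given {B,R} in G with Z→· removed — back-door holds.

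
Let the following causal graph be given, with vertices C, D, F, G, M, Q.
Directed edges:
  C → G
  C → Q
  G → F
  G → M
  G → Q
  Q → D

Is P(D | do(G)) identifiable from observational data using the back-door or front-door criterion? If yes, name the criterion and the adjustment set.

desc(G)\{G}={D,F,M,Q}; candidates ⊆ {C}.
size 0: {}; under {} G still reaches {C,D,Q} ∋ D.
{C}: G⊥D given {C} in G with G→· removed — back-door holds.
P(D|do(G)) = Σ_{C} P(D|G,C)·P(C).

P(D|do(G)): backdoor, adjust for {C}.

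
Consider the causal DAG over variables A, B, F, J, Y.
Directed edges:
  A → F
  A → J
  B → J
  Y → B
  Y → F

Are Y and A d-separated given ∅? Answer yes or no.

Bayes-Ball from Y | ∅ reaches {B,F,J}.
A ∉ reach(Y|∅) ⇒ Y ⊥ A | ∅.

Yes — Y ⊥ A | ∅.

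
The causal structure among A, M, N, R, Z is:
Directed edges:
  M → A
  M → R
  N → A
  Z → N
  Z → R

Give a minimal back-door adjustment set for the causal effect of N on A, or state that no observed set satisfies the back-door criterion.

N→A: minimal back-door set ∅.

desc(N)\{N}={A}; candidates ⊆ {M,R,Z}.
∅: N⊥A given ∅ in G with N→· removed — back-door holds.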